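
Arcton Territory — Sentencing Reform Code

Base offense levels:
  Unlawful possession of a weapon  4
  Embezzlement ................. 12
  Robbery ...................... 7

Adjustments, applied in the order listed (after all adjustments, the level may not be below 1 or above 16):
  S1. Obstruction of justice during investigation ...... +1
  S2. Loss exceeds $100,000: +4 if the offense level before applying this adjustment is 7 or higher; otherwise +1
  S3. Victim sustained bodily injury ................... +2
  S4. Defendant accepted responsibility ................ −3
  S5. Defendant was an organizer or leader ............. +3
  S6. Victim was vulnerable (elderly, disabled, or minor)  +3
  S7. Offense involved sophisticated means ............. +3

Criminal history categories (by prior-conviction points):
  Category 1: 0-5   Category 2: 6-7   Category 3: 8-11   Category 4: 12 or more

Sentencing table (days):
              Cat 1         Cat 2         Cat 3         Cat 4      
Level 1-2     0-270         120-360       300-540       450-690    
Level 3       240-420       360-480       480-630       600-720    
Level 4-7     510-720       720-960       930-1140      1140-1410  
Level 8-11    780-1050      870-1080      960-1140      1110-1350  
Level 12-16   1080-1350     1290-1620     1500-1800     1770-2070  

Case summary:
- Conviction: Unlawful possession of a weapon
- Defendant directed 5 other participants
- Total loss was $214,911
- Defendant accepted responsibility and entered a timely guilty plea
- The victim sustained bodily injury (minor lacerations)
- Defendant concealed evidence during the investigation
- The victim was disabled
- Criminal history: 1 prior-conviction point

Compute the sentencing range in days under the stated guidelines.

Base offense level for unlawful possession of a weapon: 4.
S1 applies: 4 + 1 = 5.
S2 applies (level before this adjustment is 5 < 7, so +1): 5 + 1 = 6.
S3 applies: 6 + 2 = 8.
S4 applies: 8 − 3 = 5.
S5 applies: 5 + 3 = 8.
S6 applies: 8 + 3 = 11.
Final offense level: 11.
Criminal history: 1 prior point → Category 1 (0-5).
Level 11 falls in the 8-11 band.
Grid: Level 8-11 × Category 1 = 780-1050 days.

780-1050 days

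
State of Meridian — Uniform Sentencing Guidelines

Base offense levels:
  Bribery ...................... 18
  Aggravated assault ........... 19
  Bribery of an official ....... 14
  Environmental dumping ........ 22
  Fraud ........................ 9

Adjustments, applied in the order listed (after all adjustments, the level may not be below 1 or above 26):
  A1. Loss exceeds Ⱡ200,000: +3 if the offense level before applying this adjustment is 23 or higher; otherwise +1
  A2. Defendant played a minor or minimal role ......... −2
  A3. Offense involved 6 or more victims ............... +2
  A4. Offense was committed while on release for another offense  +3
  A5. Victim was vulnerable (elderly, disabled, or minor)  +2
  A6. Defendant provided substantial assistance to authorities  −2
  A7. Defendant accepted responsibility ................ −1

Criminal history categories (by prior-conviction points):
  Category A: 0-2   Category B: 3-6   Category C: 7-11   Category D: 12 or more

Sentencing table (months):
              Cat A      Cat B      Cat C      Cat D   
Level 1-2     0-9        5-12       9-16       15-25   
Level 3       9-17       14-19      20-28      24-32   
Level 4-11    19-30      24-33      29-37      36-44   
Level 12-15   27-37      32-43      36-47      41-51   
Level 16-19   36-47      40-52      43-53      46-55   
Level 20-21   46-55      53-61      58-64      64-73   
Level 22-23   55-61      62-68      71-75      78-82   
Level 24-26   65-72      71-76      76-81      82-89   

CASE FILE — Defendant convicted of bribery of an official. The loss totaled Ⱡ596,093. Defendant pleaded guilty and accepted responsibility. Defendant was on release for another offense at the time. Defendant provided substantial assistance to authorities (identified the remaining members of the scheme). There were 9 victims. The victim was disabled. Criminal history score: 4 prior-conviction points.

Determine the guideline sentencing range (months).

40-52 months

Base offense level for bribery of an official: 14.
A1 applies (level before this adjustment is 14 < 23, so +1): 14 + 1 = 15.
A2 does not apply.
A3 applies: 15 + 2 = 17.
A4 applies: 17 + 3 = 20.
A5 applies: 20 + 2 = 22.
A6 applies: 22 − 2 = 20.
A7 applies: 20 − 1 = 19.
Final offense level: 19.
Criminal history: 4 prior points → Category B (3-6).
Level 19 falls in the 16-19 band.
Grid: Level 16-19 × Category B = 40-52 months.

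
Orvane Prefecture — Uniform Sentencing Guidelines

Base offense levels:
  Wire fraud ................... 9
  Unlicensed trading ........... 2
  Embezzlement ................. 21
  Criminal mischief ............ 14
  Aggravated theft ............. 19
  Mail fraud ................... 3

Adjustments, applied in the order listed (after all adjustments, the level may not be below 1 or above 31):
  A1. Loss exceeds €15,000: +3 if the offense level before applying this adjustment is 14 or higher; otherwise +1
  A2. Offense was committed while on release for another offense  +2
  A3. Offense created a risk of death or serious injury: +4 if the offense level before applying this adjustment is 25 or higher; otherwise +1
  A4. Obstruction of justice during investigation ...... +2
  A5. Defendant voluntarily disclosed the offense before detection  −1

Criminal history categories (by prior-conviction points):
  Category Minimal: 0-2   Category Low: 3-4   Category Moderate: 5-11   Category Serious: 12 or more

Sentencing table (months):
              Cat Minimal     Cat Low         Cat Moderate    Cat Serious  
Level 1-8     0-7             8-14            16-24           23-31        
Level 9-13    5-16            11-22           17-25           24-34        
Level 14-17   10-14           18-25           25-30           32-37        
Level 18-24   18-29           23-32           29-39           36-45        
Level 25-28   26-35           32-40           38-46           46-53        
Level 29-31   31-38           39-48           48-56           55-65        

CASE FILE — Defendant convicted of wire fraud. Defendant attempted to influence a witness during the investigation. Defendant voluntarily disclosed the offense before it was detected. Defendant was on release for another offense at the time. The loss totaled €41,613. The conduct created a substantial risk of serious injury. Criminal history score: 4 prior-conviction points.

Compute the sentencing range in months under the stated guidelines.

18-25 months

Base offense level for wire fraud: 9.
A1 applies (level before this adjustment is 9 < 14, so +1): 9 + 1 = 10.
A2 applies: 10 + 2 = 12.
A3 applies (level before this adjustment is 12 < 25, so +1): 12 + 1 = 13.
A4 applies: 13 + 2 = 15.
A5 applies: 15 − 1 = 14.
Final offense level: 14.
Criminal history: 4 prior points → Category Low (3-4).
Level 14 falls in the 14-17 band.
Grid: Level 14-17 × Category Low = 18-25 months.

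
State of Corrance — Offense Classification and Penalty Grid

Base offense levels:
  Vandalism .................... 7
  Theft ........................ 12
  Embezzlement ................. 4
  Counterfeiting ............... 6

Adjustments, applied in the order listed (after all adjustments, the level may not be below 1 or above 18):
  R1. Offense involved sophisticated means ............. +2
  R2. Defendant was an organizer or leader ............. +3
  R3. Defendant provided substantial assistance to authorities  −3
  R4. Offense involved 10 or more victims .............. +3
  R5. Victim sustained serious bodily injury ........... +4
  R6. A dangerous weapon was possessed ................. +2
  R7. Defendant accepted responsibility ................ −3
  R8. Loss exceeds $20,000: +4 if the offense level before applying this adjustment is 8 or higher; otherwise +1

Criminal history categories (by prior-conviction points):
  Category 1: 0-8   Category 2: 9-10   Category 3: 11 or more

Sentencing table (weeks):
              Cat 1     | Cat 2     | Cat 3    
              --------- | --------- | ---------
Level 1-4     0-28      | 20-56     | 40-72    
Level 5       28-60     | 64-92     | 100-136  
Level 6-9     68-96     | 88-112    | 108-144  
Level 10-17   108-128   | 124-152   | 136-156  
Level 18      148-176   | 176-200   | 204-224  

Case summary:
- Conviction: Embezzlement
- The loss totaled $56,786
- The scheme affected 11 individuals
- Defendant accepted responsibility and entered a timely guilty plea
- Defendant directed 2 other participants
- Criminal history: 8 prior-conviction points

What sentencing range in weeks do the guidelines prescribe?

68-96 weeks

Base offense level for embezzlement: 4.
R2 applies: 4 + 3 = 7.
R3 does not apply.
R4 applies: 7 + 3 = 10.
R5 does not apply.
R7 applies: 10 − 3 = 7.
R8 applies (level before this adjustment is 7 < 8, so +1): 7 + 1 = 8.
Final offense level: 8.
Criminal history: 8 prior points → Category 1 (0-8).
Level 8 falls in the 6-9 band.
Grid: Level 6-9 × Category 1 = 68-96 weeks.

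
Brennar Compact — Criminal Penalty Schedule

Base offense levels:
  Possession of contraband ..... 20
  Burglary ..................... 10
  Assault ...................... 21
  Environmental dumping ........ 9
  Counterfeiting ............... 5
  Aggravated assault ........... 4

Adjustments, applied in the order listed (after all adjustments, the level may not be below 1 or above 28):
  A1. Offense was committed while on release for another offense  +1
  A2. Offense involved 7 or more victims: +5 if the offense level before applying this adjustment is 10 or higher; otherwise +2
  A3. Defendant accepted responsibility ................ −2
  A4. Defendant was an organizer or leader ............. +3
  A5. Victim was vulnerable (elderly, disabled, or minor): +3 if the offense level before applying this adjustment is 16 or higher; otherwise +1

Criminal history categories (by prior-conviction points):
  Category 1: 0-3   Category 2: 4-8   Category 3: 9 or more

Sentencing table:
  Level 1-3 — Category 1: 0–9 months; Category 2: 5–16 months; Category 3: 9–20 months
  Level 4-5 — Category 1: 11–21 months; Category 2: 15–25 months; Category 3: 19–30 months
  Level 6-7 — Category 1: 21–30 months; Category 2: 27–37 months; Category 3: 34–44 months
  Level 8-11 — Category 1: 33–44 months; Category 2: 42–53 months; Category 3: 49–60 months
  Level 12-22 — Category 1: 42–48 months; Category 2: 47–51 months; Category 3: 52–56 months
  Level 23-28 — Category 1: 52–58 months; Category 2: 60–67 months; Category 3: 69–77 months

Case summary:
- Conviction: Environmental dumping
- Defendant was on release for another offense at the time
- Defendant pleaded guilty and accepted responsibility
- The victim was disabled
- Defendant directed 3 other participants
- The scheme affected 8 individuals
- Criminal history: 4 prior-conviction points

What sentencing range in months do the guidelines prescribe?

47-51 months

Base offense level for environmental dumping: 9.
A1 applies: 9 + 1 = 10.
A2 applies (level before this adjustment is 10 ≥ 10, so +5): 10 + 5 = 15.
A3 applies: 15 − 2 = 13.
A4 applies: 13 + 3 = 16.
A5 applies (level before this adjustment is 16 ≥ 16, so +3): 16 + 3 = 19.
Final offense level: 19.
Criminal history: 4 prior points → Category 2 (4-8).
Level 19 falls in the 12-22 band.
Grid: Level 12-22 × Category 2 = 47-51 months.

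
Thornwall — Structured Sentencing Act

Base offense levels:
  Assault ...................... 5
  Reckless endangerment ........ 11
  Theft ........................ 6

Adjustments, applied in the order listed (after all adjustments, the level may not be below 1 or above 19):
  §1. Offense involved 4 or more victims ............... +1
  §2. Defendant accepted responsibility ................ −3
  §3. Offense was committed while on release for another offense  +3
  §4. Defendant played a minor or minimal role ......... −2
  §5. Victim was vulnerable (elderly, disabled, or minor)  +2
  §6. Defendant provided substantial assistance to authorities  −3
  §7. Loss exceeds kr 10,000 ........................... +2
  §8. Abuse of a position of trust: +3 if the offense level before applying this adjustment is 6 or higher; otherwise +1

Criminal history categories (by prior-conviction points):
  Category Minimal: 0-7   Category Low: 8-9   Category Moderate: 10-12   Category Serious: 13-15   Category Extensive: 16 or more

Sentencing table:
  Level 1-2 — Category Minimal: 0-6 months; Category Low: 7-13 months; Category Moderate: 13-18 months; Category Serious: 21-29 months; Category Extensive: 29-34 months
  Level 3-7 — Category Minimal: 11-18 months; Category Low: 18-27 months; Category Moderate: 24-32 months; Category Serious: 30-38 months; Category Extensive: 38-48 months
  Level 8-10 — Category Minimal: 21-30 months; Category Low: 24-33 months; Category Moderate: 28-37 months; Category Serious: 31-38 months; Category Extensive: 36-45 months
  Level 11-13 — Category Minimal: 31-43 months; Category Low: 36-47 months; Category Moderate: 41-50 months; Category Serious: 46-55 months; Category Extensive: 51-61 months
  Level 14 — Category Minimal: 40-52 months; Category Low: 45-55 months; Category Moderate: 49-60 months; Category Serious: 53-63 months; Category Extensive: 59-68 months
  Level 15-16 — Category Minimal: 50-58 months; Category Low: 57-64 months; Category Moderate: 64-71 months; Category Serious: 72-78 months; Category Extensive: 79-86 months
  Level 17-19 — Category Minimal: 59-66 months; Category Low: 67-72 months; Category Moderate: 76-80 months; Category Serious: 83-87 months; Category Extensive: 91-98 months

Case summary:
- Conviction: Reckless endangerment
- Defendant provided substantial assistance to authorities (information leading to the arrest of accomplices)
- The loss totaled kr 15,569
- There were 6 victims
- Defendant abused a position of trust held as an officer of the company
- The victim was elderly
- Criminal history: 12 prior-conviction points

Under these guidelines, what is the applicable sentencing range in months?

Base offense level for reckless endangerment: 11.
§1 applies: 11 + 1 = 12.
§2 does not apply.
§3 does not apply.
§4 does not apply.
§5 applies: 12 + 2 = 14.
§6 applies: 14 − 3 = 11.
§7 applies: 11 + 2 = 13.
§8 applies (level before this adjustment is 13 ≥ 6, so +3): 13 + 3 = 16.
Final offense level: 16.
Criminal history: 12 prior points → Category Moderate (10-12).
Level 16 falls in the 15-16 band.
Grid: Level 15-16 × Category Moderate = 64-71 months.

64-71 months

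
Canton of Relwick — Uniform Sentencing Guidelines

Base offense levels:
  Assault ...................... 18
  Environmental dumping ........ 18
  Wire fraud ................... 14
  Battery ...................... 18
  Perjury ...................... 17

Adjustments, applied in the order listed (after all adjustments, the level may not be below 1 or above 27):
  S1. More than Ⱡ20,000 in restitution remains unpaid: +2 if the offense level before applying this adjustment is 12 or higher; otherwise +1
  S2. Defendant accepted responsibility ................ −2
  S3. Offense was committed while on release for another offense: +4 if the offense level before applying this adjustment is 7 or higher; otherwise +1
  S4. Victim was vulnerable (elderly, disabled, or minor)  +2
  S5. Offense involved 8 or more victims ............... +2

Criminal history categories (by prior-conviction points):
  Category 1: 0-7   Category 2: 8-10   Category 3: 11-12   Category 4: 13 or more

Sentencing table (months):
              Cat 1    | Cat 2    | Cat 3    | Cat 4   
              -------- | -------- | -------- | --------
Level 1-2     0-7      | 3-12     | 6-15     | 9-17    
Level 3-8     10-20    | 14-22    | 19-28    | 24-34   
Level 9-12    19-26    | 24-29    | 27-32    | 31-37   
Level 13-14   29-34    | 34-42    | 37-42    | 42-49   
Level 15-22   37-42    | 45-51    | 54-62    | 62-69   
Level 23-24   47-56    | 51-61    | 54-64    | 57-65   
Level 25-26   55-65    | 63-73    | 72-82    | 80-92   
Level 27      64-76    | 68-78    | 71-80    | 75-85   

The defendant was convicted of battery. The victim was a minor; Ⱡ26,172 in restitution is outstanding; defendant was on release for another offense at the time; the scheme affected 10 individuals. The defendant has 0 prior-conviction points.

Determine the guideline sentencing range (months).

Base offense level for battery: 18.
S1 applies (level before this adjustment is 18 ≥ 12, so +2): 18 + 2 = 20.
S3 applies (level before this adjustment is 20 ≥ 7, so +4): 20 + 4 = 24.
S4 applies: 24 + 2 = 26.
S5 applies: 26 + 2 = 28.
Level 28 exceeds the maximum of 27; capped at 27.
Final offense level: 27.
Criminal history: 0 prior points → Category 1 (0-7).
Level 27 falls in the 27 band.
Grid: Level 27 × Category 1 = 64-76 months.

64-76 months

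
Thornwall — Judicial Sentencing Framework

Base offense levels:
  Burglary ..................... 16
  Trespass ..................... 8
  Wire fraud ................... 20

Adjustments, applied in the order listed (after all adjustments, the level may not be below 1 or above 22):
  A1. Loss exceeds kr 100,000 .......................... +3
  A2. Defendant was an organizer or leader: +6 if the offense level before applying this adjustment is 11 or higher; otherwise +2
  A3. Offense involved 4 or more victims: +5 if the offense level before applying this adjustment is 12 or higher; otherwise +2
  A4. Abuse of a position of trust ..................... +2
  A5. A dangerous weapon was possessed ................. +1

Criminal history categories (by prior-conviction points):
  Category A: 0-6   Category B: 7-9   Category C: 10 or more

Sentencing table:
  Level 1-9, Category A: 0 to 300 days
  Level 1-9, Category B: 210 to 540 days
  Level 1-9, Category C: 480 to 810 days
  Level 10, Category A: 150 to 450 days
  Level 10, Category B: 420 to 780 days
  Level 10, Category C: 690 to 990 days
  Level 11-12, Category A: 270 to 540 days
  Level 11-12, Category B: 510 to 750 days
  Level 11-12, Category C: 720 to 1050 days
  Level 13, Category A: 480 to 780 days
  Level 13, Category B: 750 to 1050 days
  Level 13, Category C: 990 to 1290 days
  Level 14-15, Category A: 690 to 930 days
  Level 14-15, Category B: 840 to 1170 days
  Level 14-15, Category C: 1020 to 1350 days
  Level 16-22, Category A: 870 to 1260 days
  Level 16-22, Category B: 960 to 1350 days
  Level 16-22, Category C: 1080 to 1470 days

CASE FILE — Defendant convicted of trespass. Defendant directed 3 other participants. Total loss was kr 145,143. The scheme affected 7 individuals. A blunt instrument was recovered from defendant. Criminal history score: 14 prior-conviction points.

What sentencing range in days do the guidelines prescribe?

Base offense level for trespass: 8.
A1 applies: 8 + 3 = 11.
A2 applies (level before this adjustment is 11 ≥ 11, so +6): 11 + 6 = 17.
A3 applies (level before this adjustment is 17 ≥ 12, so +5): 17 + 5 = 22.
A4 does not apply.
A5 applies: 22 + 1 = 23.
Level 23 exceeds the maximum of 22; capped at 22.
Final offense level: 22.
Criminal history: 14 prior points → Category C (10+).
Level 22 falls in the 16-22 band.
Grid: Level 16-22 × Category C = 1080-1470 days.

1080-1470 days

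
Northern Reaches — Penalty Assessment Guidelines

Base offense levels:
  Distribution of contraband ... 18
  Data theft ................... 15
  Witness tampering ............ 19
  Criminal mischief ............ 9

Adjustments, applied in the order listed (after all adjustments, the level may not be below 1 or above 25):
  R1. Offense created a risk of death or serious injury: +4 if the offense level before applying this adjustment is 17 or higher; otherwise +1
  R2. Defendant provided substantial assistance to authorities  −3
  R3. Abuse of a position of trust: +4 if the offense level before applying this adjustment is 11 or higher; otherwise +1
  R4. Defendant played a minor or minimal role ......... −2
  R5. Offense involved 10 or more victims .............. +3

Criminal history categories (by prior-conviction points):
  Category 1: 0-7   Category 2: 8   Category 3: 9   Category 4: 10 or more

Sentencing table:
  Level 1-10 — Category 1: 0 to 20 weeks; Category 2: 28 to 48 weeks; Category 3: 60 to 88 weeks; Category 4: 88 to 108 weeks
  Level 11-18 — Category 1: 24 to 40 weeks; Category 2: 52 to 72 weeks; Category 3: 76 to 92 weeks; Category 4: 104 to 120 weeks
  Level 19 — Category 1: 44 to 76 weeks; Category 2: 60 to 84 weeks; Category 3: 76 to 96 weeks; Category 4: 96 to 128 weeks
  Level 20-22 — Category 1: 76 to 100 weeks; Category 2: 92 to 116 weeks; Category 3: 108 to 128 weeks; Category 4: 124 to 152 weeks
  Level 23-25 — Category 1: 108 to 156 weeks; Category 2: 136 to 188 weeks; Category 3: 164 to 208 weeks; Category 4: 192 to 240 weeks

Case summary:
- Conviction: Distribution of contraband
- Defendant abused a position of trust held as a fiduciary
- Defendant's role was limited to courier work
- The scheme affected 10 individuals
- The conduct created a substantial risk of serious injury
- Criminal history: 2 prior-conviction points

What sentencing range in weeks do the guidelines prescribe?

Base offense level for distribution of contraband: 18.
R1 applies (level before this adjustment is 18 ≥ 17, so +4): 18 + 4 = 22.
R3 applies (level before this adjustment is 22 ≥ 11, so +4): 22 + 4 = 26.
R4 applies: 26 − 2 = 24.
R5 applies: 24 + 3 = 27.
Level 27 exceeds the maximum of 25; capped at 25.
Final offense level: 25.
Criminal history: 2 prior points → Category 1 (0-7).
Level 25 falls in the 23-25 band.
Grid: Level 23-25 × Category 1 = 108-156 weeks.

108-156 weeks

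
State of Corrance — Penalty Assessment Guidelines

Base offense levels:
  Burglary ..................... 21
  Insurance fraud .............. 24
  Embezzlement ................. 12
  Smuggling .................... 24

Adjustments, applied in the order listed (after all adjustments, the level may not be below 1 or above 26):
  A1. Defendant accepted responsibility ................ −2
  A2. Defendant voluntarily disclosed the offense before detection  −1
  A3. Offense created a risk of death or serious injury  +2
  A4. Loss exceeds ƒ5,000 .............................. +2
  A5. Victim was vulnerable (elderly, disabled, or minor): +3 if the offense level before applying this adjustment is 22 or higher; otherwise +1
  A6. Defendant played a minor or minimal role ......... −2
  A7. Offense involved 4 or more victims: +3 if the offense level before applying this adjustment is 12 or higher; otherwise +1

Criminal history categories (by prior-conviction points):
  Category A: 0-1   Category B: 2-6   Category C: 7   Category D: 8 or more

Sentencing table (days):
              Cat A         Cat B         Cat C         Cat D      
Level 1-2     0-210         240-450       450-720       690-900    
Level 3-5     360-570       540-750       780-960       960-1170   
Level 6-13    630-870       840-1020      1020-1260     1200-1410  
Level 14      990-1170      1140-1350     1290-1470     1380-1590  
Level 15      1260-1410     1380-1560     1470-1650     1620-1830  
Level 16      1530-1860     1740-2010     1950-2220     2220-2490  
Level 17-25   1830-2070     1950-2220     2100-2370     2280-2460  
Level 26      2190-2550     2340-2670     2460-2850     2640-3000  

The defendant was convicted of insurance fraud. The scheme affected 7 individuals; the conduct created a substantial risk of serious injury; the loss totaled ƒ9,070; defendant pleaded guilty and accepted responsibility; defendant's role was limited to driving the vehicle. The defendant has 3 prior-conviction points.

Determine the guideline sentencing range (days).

Base offense level for insurance fraud: 24.
A1 applies: 24 − 2 = 22.
A2 does not apply.
A3 applies: 22 + 2 = 24.
A4 applies: 24 + 2 = 26.
A5 does not apply.
A6 applies: 26 − 2 = 24.
A7 applies (level before this adjustment is 24 ≥ 12, so +3): 24 + 3 = 27.
Level 27 exceeds the maximum of 26; capped at 26.
Final offense level: 26.
Criminal history: 3 prior points → Category B (2-6).
Level 26 falls in the 26 band.
Grid: Level 26 × Category B = 2340-2670 days.

2340-2670 days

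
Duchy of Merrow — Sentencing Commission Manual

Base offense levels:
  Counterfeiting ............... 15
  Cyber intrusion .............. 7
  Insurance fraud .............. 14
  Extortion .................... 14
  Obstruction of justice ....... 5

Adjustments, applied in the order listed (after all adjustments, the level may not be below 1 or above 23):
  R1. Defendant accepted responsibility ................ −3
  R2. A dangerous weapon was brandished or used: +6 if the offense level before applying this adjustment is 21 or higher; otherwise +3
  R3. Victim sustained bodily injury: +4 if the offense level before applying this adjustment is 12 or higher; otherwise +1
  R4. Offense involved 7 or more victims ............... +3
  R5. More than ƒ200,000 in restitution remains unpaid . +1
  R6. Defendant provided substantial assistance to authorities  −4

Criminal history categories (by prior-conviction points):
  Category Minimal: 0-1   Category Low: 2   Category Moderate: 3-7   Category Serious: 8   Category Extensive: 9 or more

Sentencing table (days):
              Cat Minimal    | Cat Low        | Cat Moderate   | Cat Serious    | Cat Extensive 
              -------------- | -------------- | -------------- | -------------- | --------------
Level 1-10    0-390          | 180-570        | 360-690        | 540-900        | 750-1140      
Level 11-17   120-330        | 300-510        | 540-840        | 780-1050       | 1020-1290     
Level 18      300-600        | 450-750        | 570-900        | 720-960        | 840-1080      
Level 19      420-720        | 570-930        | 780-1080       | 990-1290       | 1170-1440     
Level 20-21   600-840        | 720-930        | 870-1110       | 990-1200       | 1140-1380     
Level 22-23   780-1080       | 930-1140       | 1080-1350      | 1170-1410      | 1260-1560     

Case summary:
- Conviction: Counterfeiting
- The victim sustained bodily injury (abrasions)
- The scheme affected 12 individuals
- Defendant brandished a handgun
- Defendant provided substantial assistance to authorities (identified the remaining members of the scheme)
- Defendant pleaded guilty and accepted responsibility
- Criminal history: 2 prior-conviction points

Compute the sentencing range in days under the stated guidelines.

450-750 days

Base offense level for counterfeiting: 15.
R1 applies: 15 − 3 = 12.
R2 applies (level before this adjustment is 12 < 21, so +3): 12 + 3 = 15.
R3 applies (level before this adjustment is 15 ≥ 12, so +4): 15 + 4 = 19.
R4 applies: 19 + 3 = 22.
R6 applies: 22 − 4 = 18.
Final offense level: 18.
Criminal history: 2 prior points → Category Low (2).
Level 18 falls in the 18 band.
Grid: Level 18 × Category Low = 450-750 days.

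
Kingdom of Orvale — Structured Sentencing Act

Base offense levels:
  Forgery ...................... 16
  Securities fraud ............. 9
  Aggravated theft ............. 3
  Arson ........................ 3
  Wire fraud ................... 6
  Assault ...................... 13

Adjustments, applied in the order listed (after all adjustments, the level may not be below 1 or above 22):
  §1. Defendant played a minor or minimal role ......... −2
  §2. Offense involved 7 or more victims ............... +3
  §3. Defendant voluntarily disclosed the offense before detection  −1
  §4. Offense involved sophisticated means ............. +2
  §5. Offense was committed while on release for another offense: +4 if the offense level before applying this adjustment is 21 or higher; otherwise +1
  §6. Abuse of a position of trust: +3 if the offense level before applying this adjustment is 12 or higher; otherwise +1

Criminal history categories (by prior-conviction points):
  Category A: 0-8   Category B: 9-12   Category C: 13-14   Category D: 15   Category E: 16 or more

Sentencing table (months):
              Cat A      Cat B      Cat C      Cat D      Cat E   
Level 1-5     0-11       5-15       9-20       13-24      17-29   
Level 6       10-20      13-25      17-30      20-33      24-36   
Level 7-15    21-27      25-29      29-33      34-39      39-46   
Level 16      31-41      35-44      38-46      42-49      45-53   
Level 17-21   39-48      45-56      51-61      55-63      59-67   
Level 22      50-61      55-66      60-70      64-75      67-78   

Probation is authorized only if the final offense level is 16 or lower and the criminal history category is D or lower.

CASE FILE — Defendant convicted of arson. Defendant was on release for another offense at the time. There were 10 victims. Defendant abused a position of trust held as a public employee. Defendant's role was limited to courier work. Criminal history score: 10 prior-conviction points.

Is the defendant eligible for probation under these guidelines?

Yes

Base offense level for arson: 3.
§1 applies: 3 − 2 = 1.
§2 applies: 1 + 3 = 4.
§5 applies (level before this adjustment is 4 < 21, so +1): 4 + 1 = 5.
§6 applies (level before this adjustment is 5 < 12, so +1): 5 + 1 = 6.
Final offense level: 6.
Criminal history: 10 prior points → Category B (9-12).
Level 6 falls in the 6 band.
Grid: Level 6 × Category B = 13-25 months.
Probation check: level 6 ≤ 16 and category B ≤ D → eligible.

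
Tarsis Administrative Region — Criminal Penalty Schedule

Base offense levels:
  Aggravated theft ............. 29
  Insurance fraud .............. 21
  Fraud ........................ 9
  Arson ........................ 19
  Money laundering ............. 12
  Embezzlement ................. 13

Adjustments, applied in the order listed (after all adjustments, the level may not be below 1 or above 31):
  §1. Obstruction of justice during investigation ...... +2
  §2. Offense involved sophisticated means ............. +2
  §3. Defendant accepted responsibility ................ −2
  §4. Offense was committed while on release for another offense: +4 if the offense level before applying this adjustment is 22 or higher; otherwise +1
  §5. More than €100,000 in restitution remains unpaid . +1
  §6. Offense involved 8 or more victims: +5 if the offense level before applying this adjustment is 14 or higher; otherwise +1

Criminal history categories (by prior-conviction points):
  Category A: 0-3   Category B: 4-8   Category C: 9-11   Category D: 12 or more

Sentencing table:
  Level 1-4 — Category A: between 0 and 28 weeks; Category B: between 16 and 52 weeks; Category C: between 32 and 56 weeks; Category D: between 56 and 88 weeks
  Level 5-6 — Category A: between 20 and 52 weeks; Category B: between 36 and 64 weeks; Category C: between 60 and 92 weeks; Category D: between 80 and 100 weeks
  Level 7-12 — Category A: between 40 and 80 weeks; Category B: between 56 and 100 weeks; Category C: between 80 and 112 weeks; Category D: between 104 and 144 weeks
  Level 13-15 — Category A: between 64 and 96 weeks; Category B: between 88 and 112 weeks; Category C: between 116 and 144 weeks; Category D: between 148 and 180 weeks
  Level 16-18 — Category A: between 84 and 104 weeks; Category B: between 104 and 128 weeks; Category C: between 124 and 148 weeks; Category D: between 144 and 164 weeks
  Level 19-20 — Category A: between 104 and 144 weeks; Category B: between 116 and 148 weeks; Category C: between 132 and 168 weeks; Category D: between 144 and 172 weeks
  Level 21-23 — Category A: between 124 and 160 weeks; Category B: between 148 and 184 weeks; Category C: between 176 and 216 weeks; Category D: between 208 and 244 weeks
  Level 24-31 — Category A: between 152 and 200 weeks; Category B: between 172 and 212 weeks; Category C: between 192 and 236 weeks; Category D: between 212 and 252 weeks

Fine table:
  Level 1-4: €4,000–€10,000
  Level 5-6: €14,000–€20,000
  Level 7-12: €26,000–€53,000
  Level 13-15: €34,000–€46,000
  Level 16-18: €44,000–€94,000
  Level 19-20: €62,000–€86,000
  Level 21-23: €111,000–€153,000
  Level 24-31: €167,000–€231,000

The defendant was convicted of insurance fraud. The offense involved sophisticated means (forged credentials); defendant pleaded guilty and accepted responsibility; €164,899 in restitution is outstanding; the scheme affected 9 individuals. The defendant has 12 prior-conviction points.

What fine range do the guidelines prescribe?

€167,000–€231,000

Base offense level for insurance fraud: 21.
§1 does not apply.
§2 applies: 21 + 2 = 23.
§3 applies: 23 − 2 = 21.
§4 does not apply.
§5 applies: 21 + 1 = 22.
§6 applies (level before this adjustment is 22 ≥ 14, so +5): 22 + 5 = 27.
Final offense level: 27.
Level 27 falls in the 24-31 band.
Fine table: Level 24-31 → €167,000–€231,000.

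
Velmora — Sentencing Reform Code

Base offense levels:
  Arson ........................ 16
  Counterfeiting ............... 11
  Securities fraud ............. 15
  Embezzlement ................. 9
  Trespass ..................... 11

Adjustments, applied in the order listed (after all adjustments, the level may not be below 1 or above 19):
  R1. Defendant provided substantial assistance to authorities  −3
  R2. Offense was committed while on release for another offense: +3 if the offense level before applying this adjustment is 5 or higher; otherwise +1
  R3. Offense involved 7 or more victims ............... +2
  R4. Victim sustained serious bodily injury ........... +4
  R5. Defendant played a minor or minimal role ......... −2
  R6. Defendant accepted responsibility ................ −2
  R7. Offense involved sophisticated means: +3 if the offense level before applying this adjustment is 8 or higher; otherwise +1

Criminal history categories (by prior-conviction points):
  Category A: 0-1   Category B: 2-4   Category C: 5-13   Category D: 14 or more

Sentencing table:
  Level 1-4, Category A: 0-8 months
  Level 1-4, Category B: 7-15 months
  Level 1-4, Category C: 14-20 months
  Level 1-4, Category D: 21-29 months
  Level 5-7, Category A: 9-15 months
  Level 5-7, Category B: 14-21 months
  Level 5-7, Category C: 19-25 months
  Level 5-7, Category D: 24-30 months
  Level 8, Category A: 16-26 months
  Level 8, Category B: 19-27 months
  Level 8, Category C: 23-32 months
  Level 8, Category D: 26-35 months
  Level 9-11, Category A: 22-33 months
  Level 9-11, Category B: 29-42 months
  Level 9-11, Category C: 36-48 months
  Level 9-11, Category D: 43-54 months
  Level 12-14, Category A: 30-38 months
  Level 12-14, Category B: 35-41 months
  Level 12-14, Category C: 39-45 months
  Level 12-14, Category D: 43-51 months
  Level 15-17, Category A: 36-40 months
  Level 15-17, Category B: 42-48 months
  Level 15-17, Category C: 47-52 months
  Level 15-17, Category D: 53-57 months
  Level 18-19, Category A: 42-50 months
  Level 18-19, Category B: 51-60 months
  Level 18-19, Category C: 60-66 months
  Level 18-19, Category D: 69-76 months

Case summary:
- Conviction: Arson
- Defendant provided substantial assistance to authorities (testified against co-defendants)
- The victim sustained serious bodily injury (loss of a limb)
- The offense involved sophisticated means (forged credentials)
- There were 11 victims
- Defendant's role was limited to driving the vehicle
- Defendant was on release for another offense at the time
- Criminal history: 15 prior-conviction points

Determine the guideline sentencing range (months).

69-76 months

Base offense level for arson: 16.
R1 applies: 16 − 3 = 13.
R2 applies (level before this adjustment is 13 ≥ 5, so +3): 13 + 3 = 16.
R3 applies: 16 + 2 = 18.
R4 applies: 18 + 4 = 22.
R5 applies: 22 − 2 = 20.
R6 does not apply.
R7 applies (level before this adjustment is 20 ≥ 8, so +3): 20 + 3 = 23.
Level 23 exceeds the maximum of 19; capped at 19.
Final offense level: 19.
Criminal history: 15 prior points → Category D (14+).
Level 19 falls in the 18-19 band.
Grid: Level 18-19 × Category D = 69-76 months.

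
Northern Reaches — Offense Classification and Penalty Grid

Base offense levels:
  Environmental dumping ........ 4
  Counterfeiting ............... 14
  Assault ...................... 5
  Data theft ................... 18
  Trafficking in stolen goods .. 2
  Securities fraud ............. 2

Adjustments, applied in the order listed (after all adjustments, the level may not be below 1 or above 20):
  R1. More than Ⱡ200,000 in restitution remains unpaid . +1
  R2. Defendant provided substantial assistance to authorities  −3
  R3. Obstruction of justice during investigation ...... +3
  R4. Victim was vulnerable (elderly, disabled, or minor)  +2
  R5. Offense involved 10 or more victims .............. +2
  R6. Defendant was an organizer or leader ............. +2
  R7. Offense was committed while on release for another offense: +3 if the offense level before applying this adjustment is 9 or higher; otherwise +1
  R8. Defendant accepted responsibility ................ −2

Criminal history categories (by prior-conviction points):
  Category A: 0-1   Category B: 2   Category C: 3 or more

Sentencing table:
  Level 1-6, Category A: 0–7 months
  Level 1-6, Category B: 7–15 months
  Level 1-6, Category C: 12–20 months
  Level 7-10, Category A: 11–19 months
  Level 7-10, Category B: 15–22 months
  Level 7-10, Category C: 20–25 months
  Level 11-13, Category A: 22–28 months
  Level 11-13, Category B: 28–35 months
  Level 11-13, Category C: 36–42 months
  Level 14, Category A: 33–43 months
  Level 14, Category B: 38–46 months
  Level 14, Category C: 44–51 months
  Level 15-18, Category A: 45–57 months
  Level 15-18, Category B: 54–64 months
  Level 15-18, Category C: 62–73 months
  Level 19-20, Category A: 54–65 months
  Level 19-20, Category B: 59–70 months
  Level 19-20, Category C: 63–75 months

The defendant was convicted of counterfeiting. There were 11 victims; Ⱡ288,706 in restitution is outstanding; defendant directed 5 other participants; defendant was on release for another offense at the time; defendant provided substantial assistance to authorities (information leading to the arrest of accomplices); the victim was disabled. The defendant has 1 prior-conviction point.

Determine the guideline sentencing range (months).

Base offense level for counterfeiting: 14.
R1 applies: 14 + 1 = 15.
R2 applies: 15 − 3 = 12.
R3 does not apply.
R4 applies: 12 + 2 = 14.
R5 applies: 14 + 2 = 16.
R6 applies: 16 + 2 = 18.
R7 applies (level before this adjustment is 18 ≥ 9, so +3): 18 + 3 = 21.
Level 21 exceeds the maximum of 20; capped at 20.
Final offense level: 20.
Criminal history: 1 prior point → Category A (0-1).
Level 20 falls in the 19-20 band.
Grid: Level 19-20 × Category A = 54-65 months.

54-65 months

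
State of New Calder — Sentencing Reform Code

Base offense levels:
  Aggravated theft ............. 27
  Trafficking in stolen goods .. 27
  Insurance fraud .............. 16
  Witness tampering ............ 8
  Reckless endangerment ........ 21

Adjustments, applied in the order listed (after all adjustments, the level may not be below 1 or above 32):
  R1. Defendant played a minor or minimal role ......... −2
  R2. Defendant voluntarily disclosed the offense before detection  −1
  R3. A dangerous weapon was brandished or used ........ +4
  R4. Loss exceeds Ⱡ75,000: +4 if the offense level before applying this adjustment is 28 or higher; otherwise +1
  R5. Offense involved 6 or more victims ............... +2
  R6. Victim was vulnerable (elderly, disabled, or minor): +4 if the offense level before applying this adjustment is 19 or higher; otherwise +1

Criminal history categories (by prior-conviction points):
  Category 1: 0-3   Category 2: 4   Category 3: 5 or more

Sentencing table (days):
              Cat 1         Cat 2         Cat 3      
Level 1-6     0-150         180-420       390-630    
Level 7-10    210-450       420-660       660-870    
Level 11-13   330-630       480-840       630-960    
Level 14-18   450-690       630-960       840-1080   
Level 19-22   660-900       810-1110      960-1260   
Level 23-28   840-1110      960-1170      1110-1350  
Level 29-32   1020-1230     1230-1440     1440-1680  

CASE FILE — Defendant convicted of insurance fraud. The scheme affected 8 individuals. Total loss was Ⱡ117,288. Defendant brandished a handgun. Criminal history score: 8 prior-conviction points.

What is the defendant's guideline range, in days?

Base offense level for insurance fraud: 16.
R1 does not apply.
R3 applies: 16 + 4 = 20.
R4 applies (level before this adjustment is 20 < 28, so +1): 20 + 1 = 21.
R5 applies: 21 + 2 = 23.
Final offense level: 23.
Criminal history: 8 prior points → Category 3 (5+).
Level 23 falls in the 23-28 band.
Grid: Level 23-28 × Category 3 = 1110-1350 days.

1110-1350 days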